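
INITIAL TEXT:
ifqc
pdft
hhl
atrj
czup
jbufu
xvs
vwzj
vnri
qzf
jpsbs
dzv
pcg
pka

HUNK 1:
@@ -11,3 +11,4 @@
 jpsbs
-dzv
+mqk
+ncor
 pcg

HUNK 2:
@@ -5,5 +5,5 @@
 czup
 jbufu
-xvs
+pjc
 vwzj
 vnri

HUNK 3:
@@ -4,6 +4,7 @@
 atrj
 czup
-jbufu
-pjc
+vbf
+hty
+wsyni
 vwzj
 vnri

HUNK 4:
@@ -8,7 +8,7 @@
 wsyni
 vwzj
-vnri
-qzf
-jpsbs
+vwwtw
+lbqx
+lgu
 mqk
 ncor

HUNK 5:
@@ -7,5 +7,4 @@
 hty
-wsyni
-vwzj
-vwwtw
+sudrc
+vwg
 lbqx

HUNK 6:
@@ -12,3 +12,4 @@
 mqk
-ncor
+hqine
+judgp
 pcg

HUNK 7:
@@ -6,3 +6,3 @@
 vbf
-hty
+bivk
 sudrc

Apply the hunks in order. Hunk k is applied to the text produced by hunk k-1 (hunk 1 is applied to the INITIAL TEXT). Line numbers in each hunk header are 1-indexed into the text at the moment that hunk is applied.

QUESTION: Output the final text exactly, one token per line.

Hunk 1: at line 11 remove [dzv] add [mqk,ncor] -> 15 lines: ifqc pdft hhl atrj czup jbufu xvs vwzj vnri qzf jpsbs mqk ncor pcg pka
Hunk 2: at line 5 remove [xvs] add [pjc] -> 15 lines: ifqc pdft hhl atrj czup jbufu pjc vwzj vnri qzf jpsbs mqk ncor pcg pka
Hunk 3: at line 4 remove [jbufu,pjc] add [vbf,hty,wsyni] -> 16 lines: ifqc pdft hhl atrj czup vbf hty wsyni vwzj vnri qzf jpsbs mqk ncor pcg pka
Hunk 4: at line 8 remove [vnri,qzf,jpsbs] add [vwwtw,lbqx,lgu] -> 16 lines: ifqc pdft hhl atrj czup vbf hty wsyni vwzj vwwtw lbqx lgu mqk ncor pcg pka
Hunk 5: at line 7 remove [wsyni,vwzj,vwwtw] add [sudrc,vwg] -> 15 lines: ifqc pdft hhl atrj czup vbf hty sudrc vwg lbqx lgu mqk ncor pcg pka
Hunk 6: at line 12 remove [ncor] add [hqine,judgp] -> 16 lines: ifqc pdft hhl atrj czup vbf hty sudrc vwg lbqx lgu mqk hqine judgp pcg pka
Hunk 7: at line 6 remove [hty] add [bivk] -> 16 lines: ifqc pdft hhl atrj czup vbf bivk sudrc vwg lbqx lgu mqk hqine judgp pcg pka

Answer: ifqc
pdft
hhl
atrj
czup
vbf
bivk
sudrc
vwg
lbqx
lgu
mqk
hqine
judgp
pcg
pka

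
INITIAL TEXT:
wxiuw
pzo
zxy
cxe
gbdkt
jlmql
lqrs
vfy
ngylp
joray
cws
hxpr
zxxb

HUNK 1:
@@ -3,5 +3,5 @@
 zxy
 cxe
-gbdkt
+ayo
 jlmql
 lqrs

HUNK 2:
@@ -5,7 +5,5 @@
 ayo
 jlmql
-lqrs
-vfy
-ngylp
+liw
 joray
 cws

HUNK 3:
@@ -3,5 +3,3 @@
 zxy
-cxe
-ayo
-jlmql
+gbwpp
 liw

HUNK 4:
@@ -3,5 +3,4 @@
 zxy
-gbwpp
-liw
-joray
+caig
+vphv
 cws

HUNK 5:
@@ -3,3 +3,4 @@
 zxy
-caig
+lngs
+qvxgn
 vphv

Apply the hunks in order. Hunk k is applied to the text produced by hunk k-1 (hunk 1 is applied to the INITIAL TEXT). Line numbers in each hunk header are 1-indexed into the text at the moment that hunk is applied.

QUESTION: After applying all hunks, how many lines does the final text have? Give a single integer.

Hunk 1: at line 3 remove [gbdkt] add [ayo] -> 13 lines: wxiuw pzo zxy cxe ayo jlmql lqrs vfy ngylp joray cws hxpr zxxb
Hunk 2: at line 5 remove [lqrs,vfy,ngylp] add [liw] -> 11 lines: wxiuw pzo zxy cxe ayo jlmql liw joray cws hxpr zxxb
Hunk 3: at line 3 remove [cxe,ayo,jlmql] add [gbwpp] -> 9 lines: wxiuw pzo zxy gbwpp liw joray cws hxpr zxxb
Hunk 4: at line 3 remove [gbwpp,liw,joray] add [caig,vphv] -> 8 lines: wxiuw pzo zxy caig vphv cws hxpr zxxb
Hunk 5: at line 3 remove [caig] add [lngs,qvxgn] -> 9 lines: wxiuw pzo zxy lngs qvxgn vphv cws hxpr zxxb
Final line count: 9

Answer: 9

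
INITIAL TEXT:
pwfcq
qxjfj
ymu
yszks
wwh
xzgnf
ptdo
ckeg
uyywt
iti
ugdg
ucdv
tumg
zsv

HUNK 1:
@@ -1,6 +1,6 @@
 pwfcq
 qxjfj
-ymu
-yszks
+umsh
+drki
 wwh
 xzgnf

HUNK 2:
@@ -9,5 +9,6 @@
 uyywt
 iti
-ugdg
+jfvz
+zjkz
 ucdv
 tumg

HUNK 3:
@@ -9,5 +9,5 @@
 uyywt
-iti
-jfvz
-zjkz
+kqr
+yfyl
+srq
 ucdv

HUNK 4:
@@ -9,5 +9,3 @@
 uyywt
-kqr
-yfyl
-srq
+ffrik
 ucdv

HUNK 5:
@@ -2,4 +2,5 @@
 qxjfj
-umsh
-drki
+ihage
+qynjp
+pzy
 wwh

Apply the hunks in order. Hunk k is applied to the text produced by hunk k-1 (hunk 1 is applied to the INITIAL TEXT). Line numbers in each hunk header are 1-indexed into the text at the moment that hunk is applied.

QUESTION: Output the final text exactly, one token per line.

Hunk 1: at line 1 remove [ymu,yszks] add [umsh,drki] -> 14 lines: pwfcq qxjfj umsh drki wwh xzgnf ptdo ckeg uyywt iti ugdg ucdv tumg zsv
Hunk 2: at line 9 remove [ugdg] add [jfvz,zjkz] -> 15 lines: pwfcq qxjfj umsh drki wwh xzgnf ptdo ckeg uyywt iti jfvz zjkz ucdv tumg zsv
Hunk 3: at line 9 remove [iti,jfvz,zjkz] add [kqr,yfyl,srq] -> 15 lines: pwfcq qxjfj umsh drki wwh xzgnf ptdo ckeg uyywt kqr yfyl srq ucdv tumg zsv
Hunk 4: at line 9 remove [kqr,yfyl,srq] add [ffrik] -> 13 lines: pwfcq qxjfj umsh drki wwh xzgnf ptdo ckeg uyywt ffrik ucdv tumg zsv
Hunk 5: at line 2 remove [umsh,drki] add [ihage,qynjp,pzy] -> 14 lines: pwfcq qxjfj ihage qynjp pzy wwh xzgnf ptdo ckeg uyywt ffrik ucdv tumg zsv

Answer: pwfcq
qxjfj
ihage
qynjp
pzy
wwh
xzgnf
ptdo
ckeg
uyywt
ffrik
ucdv
tumg
zsv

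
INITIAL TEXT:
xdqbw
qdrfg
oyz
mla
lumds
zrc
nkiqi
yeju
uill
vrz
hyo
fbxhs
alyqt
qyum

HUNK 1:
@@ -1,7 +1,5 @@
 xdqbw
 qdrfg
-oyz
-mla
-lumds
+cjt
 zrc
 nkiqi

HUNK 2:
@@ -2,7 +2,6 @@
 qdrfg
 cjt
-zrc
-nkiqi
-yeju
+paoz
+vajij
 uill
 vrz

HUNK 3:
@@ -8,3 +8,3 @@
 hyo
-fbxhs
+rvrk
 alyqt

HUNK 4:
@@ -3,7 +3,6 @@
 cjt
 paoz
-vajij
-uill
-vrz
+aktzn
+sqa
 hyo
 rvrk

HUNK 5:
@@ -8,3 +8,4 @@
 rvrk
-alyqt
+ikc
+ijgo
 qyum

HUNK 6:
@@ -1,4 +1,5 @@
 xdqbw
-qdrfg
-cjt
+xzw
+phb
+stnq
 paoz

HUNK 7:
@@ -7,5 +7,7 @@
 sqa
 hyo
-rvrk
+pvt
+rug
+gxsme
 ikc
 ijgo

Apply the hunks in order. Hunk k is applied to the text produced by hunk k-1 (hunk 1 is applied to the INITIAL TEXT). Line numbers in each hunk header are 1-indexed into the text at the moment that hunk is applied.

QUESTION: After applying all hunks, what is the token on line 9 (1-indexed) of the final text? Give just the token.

Hunk 1: at line 1 remove [oyz,mla,lumds] add [cjt] -> 12 lines: xdqbw qdrfg cjt zrc nkiqi yeju uill vrz hyo fbxhs alyqt qyum
Hunk 2: at line 2 remove [zrc,nkiqi,yeju] add [paoz,vajij] -> 11 lines: xdqbw qdrfg cjt paoz vajij uill vrz hyo fbxhs alyqt qyum
Hunk 3: at line 8 remove [fbxhs] add [rvrk] -> 11 lines: xdqbw qdrfg cjt paoz vajij uill vrz hyo rvrk alyqt qyum
Hunk 4: at line 3 remove [vajij,uill,vrz] add [aktzn,sqa] -> 10 lines: xdqbw qdrfg cjt paoz aktzn sqa hyo rvrk alyqt qyum
Hunk 5: at line 8 remove [alyqt] add [ikc,ijgo] -> 11 lines: xdqbw qdrfg cjt paoz aktzn sqa hyo rvrk ikc ijgo qyum
Hunk 6: at line 1 remove [qdrfg,cjt] add [xzw,phb,stnq] -> 12 lines: xdqbw xzw phb stnq paoz aktzn sqa hyo rvrk ikc ijgo qyum
Hunk 7: at line 7 remove [rvrk] add [pvt,rug,gxsme] -> 14 lines: xdqbw xzw phb stnq paoz aktzn sqa hyo pvt rug gxsme ikc ijgo qyum
Final line 9: pvt

Answer: pvt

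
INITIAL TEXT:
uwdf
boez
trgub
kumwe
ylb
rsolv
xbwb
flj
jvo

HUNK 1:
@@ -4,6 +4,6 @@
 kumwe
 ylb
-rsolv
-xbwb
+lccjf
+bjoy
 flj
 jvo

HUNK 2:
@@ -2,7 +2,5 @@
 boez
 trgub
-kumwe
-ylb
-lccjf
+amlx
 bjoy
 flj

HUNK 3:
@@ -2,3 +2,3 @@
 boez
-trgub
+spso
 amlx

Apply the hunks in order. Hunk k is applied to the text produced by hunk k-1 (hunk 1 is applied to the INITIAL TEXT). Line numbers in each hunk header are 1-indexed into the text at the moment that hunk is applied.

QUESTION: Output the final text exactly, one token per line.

Answer: uwdf
boez
spso
amlx
bjoy
flj
jvo

Derivation:
Hunk 1: at line 4 remove [rsolv,xbwb] add [lccjf,bjoy] -> 9 lines: uwdf boez trgub kumwe ylb lccjf bjoy flj jvo
Hunk 2: at line 2 remove [kumwe,ylb,lccjf] add [amlx] -> 7 lines: uwdf boez trgub amlx bjoy flj jvo
Hunk 3: at line 2 remove [trgub] add [spso] -> 7 lines: uwdf boez spso amlx bjoy flj jvo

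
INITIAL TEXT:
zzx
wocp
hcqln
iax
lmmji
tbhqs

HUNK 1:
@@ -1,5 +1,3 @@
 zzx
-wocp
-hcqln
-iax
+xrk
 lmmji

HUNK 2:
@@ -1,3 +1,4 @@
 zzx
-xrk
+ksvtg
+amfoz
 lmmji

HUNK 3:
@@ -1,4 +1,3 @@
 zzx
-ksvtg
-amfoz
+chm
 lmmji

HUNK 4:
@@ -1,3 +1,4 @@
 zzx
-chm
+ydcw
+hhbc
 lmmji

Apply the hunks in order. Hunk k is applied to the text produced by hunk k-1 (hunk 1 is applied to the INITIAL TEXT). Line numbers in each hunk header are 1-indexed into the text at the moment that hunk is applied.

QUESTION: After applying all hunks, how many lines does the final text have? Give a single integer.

Hunk 1: at line 1 remove [wocp,hcqln,iax] add [xrk] -> 4 lines: zzx xrk lmmji tbhqs
Hunk 2: at line 1 remove [xrk] add [ksvtg,amfoz] -> 5 lines: zzx ksvtg amfoz lmmji tbhqs
Hunk 3: at line 1 remove [ksvtg,amfoz] add [chm] -> 4 lines: zzx chm lmmji tbhqs
Hunk 4: at line 1 remove [chm] add [ydcw,hhbc] -> 5 lines: zzx ydcw hhbc lmmji tbhqs
Final line count: 5

Answer: 5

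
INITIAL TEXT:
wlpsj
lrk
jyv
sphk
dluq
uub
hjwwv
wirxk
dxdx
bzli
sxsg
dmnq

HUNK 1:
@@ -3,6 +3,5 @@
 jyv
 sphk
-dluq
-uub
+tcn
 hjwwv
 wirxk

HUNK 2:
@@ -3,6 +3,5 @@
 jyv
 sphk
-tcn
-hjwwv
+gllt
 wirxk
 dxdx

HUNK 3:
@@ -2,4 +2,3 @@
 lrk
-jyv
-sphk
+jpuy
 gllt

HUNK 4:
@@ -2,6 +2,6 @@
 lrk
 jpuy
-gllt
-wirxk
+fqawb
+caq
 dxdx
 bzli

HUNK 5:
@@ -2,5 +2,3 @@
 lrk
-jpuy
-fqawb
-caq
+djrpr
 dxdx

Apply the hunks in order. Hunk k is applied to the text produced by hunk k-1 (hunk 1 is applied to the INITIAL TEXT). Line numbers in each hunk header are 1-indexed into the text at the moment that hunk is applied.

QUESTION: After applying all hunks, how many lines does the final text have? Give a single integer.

Answer: 7

Derivation:
Hunk 1: at line 3 remove [dluq,uub] add [tcn] -> 11 lines: wlpsj lrk jyv sphk tcn hjwwv wirxk dxdx bzli sxsg dmnq
Hunk 2: at line 3 remove [tcn,hjwwv] add [gllt] -> 10 lines: wlpsj lrk jyv sphk gllt wirxk dxdx bzli sxsg dmnq
Hunk 3: at line 2 remove [jyv,sphk] add [jpuy] -> 9 lines: wlpsj lrk jpuy gllt wirxk dxdx bzli sxsg dmnq
Hunk 4: at line 2 remove [gllt,wirxk] add [fqawb,caq] -> 9 lines: wlpsj lrk jpuy fqawb caq dxdx bzli sxsg dmnq
Hunk 5: at line 2 remove [jpuy,fqawb,caq] add [djrpr] -> 7 lines: wlpsj lrk djrpr dxdx bzli sxsg dmnq
Final line count: 7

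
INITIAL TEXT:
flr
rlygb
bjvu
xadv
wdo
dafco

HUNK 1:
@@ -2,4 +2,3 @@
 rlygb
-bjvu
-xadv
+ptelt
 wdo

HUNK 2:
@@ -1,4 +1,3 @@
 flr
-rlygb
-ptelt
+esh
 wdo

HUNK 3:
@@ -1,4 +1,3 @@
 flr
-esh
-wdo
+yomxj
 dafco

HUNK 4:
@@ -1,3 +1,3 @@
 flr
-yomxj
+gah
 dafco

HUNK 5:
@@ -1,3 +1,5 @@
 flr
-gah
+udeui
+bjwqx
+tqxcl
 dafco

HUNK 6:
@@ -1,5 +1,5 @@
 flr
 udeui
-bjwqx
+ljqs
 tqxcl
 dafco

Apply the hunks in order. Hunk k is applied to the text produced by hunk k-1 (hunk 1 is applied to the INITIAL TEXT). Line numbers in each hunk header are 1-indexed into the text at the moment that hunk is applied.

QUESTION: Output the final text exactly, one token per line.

Hunk 1: at line 2 remove [bjvu,xadv] add [ptelt] -> 5 lines: flr rlygb ptelt wdo dafco
Hunk 2: at line 1 remove [rlygb,ptelt] add [esh] -> 4 lines: flr esh wdo dafco
Hunk 3: at line 1 remove [esh,wdo] add [yomxj] -> 3 lines: flr yomxj dafco
Hunk 4: at line 1 remove [yomxj] add [gah] -> 3 lines: flr gah dafco
Hunk 5: at line 1 remove [gah] add [udeui,bjwqx,tqxcl] -> 5 lines: flr udeui bjwqx tqxcl dafco
Hunk 6: at line 1 remove [bjwqx] add [ljqs] -> 5 lines: flr udeui ljqs tqxcl dafco

Answer: flr
udeui
ljqs
tqxcl
dafco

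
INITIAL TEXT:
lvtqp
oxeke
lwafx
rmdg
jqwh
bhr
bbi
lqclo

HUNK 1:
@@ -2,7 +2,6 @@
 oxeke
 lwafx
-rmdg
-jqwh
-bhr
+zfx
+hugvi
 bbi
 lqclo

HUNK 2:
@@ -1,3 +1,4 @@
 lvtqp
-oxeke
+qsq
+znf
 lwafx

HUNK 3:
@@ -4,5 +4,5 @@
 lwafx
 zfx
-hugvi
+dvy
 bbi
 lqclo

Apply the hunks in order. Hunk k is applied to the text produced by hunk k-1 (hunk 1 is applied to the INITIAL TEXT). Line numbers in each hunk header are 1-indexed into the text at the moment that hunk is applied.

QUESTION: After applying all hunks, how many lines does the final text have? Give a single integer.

Hunk 1: at line 2 remove [rmdg,jqwh,bhr] add [zfx,hugvi] -> 7 lines: lvtqp oxeke lwafx zfx hugvi bbi lqclo
Hunk 2: at line 1 remove [oxeke] add [qsq,znf] -> 8 lines: lvtqp qsq znf lwafx zfx hugvi bbi lqclo
Hunk 3: at line 4 remove [hugvi] add [dvy] -> 8 lines: lvtqp qsq znf lwafx zfx dvy bbi lqclo
Final line count: 8

Answer: 8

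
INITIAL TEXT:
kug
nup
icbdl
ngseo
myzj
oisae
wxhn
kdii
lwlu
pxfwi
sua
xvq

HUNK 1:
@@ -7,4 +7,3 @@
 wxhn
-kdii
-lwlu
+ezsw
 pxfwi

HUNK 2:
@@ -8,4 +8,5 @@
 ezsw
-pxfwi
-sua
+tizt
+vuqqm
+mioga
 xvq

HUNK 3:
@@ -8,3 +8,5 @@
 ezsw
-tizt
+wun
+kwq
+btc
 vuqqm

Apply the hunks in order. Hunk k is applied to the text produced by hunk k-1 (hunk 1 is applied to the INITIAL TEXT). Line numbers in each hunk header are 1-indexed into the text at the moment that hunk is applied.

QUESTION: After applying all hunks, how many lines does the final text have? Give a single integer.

Answer: 14

Derivation:
Hunk 1: at line 7 remove [kdii,lwlu] add [ezsw] -> 11 lines: kug nup icbdl ngseo myzj oisae wxhn ezsw pxfwi sua xvq
Hunk 2: at line 8 remove [pxfwi,sua] add [tizt,vuqqm,mioga] -> 12 lines: kug nup icbdl ngseo myzj oisae wxhn ezsw tizt vuqqm mioga xvq
Hunk 3: at line 8 remove [tizt] add [wun,kwq,btc] -> 14 lines: kug nup icbdl ngseo myzj oisae wxhn ezsw wun kwq btc vuqqm mioga xvq
Final line count: 14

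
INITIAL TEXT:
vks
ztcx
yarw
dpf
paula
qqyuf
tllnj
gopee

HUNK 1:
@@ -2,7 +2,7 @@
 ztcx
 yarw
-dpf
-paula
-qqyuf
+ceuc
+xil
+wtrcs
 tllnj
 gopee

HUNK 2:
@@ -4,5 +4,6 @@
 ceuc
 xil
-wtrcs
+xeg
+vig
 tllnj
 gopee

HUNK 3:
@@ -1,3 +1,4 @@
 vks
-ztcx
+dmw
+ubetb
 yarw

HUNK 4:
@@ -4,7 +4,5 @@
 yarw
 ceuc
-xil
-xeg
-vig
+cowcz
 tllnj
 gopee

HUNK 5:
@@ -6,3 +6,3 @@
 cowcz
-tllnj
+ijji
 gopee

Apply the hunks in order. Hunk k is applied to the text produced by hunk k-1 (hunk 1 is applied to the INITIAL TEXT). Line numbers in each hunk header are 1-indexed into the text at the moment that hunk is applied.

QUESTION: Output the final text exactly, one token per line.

Answer: vks
dmw
ubetb
yarw
ceuc
cowcz
ijji
gopee

Derivation:
Hunk 1: at line 2 remove [dpf,paula,qqyuf] add [ceuc,xil,wtrcs] -> 8 lines: vks ztcx yarw ceuc xil wtrcs tllnj gopee
Hunk 2: at line 4 remove [wtrcs] add [xeg,vig] -> 9 lines: vks ztcx yarw ceuc xil xeg vig tllnj gopee
Hunk 3: at line 1 remove [ztcx] add [dmw,ubetb] -> 10 lines: vks dmw ubetb yarw ceuc xil xeg vig tllnj gopee
Hunk 4: at line 4 remove [xil,xeg,vig] add [cowcz] -> 8 lines: vks dmw ubetb yarw ceuc cowcz tllnj gopee
Hunk 5: at line 6 remove [tllnj] add [ijji] -> 8 lines: vks dmw ubetb yarw ceuc cowcz ijji gopee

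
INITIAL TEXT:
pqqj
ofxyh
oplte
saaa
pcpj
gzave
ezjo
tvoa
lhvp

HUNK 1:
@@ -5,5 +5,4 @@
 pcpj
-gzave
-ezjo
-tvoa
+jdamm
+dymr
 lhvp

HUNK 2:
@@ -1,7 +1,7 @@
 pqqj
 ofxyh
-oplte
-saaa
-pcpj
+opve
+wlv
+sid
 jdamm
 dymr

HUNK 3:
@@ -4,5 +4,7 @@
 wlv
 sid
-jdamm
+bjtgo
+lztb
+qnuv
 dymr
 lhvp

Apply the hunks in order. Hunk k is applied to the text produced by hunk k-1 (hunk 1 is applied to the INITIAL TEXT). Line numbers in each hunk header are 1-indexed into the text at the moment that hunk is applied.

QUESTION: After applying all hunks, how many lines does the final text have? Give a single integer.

Hunk 1: at line 5 remove [gzave,ezjo,tvoa] add [jdamm,dymr] -> 8 lines: pqqj ofxyh oplte saaa pcpj jdamm dymr lhvp
Hunk 2: at line 1 remove [oplte,saaa,pcpj] add [opve,wlv,sid] -> 8 lines: pqqj ofxyh opve wlv sid jdamm dymr lhvp
Hunk 3: at line 4 remove [jdamm] add [bjtgo,lztb,qnuv] -> 10 lines: pqqj ofxyh opve wlv sid bjtgo lztb qnuv dymr lhvp
Final line count: 10

Answer: 10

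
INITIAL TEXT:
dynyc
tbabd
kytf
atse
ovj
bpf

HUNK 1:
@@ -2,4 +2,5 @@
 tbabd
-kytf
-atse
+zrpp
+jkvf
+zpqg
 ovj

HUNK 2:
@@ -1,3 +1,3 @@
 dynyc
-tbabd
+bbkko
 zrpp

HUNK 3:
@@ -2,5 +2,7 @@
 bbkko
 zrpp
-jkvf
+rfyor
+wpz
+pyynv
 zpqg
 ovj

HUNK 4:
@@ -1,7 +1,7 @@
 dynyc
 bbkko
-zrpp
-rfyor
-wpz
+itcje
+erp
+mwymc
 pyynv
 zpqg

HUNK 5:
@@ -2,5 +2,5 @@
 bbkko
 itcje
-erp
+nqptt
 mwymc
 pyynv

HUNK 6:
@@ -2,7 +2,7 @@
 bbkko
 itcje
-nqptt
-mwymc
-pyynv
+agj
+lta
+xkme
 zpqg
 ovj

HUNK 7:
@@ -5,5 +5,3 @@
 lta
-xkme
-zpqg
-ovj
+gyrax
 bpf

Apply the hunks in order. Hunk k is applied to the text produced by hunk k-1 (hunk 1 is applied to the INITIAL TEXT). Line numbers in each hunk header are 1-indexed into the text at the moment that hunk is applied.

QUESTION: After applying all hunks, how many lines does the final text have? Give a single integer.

Answer: 7

Derivation:
Hunk 1: at line 2 remove [kytf,atse] add [zrpp,jkvf,zpqg] -> 7 lines: dynyc tbabd zrpp jkvf zpqg ovj bpf
Hunk 2: at line 1 remove [tbabd] add [bbkko] -> 7 lines: dynyc bbkko zrpp jkvf zpqg ovj bpf
Hunk 3: at line 2 remove [jkvf] add [rfyor,wpz,pyynv] -> 9 lines: dynyc bbkko zrpp rfyor wpz pyynv zpqg ovj bpf
Hunk 4: at line 1 remove [zrpp,rfyor,wpz] add [itcje,erp,mwymc] -> 9 lines: dynyc bbkko itcje erp mwymc pyynv zpqg ovj bpf
Hunk 5: at line 2 remove [erp] add [nqptt] -> 9 lines: dynyc bbkko itcje nqptt mwymc pyynv zpqg ovj bpf
Hunk 6: at line 2 remove [nqptt,mwymc,pyynv] add [agj,lta,xkme] -> 9 lines: dynyc bbkko itcje agj lta xkme zpqg ovj bpf
Hunk 7: at line 5 remove [xkme,zpqg,ovj] add [gyrax] -> 7 lines: dynyc bbkko itcje agj lta gyrax bpf
Final line count: 7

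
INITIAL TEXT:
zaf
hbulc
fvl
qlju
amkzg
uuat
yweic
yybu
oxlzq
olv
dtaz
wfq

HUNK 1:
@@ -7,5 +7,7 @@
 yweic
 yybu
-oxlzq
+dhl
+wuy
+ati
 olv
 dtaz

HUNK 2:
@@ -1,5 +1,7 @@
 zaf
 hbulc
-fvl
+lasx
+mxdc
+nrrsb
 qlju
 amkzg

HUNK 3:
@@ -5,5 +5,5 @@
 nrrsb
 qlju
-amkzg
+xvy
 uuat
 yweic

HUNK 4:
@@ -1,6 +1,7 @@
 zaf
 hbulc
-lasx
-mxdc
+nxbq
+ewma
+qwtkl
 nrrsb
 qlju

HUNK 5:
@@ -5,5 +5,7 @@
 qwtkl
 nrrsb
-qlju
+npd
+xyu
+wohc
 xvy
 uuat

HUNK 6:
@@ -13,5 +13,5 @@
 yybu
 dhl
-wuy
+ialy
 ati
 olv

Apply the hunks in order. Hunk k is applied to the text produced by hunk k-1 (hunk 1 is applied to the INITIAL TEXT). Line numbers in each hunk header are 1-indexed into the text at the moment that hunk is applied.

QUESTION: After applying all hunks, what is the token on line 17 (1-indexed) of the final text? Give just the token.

Answer: olv

Derivation:
Hunk 1: at line 7 remove [oxlzq] add [dhl,wuy,ati] -> 14 lines: zaf hbulc fvl qlju amkzg uuat yweic yybu dhl wuy ati olv dtaz wfq
Hunk 2: at line 1 remove [fvl] add [lasx,mxdc,nrrsb] -> 16 lines: zaf hbulc lasx mxdc nrrsb qlju amkzg uuat yweic yybu dhl wuy ati olv dtaz wfq
Hunk 3: at line 5 remove [amkzg] add [xvy] -> 16 lines: zaf hbulc lasx mxdc nrrsb qlju xvy uuat yweic yybu dhl wuy ati olv dtaz wfq
Hunk 4: at line 1 remove [lasx,mxdc] add [nxbq,ewma,qwtkl] -> 17 lines: zaf hbulc nxbq ewma qwtkl nrrsb qlju xvy uuat yweic yybu dhl wuy ati olv dtaz wfq
Hunk 5: at line 5 remove [qlju] add [npd,xyu,wohc] -> 19 lines: zaf hbulc nxbq ewma qwtkl nrrsb npd xyu wohc xvy uuat yweic yybu dhl wuy ati olv dtaz wfq
Hunk 6: at line 13 remove [wuy] add [ialy] -> 19 lines: zaf hbulc nxbq ewma qwtkl nrrsb npd xyu wohc xvy uuat yweic yybu dhl ialy ati olv dtaz wfq
Final line 17: olv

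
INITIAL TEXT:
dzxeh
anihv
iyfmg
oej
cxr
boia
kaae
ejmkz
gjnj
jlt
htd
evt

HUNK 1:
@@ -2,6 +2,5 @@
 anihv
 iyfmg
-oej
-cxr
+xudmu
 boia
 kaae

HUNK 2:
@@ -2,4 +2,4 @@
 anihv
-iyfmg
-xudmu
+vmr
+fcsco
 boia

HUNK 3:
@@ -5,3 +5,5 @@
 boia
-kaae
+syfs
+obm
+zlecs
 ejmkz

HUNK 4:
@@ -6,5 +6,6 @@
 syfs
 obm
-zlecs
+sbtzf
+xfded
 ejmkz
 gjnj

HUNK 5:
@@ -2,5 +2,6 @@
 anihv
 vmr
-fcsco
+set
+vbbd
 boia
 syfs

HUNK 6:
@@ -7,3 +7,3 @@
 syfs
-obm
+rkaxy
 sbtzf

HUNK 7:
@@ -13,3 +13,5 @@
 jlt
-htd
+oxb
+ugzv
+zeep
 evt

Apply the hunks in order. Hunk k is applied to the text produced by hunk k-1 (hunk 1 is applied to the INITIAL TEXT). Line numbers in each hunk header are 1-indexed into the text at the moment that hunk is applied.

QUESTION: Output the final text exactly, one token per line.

Answer: dzxeh
anihv
vmr
set
vbbd
boia
syfs
rkaxy
sbtzf
xfded
ejmkz
gjnj
jlt
oxb
ugzv
zeep
evt

Derivation:
Hunk 1: at line 2 remove [oej,cxr] add [xudmu] -> 11 lines: dzxeh anihv iyfmg xudmu boia kaae ejmkz gjnj jlt htd evt
Hunk 2: at line 2 remove [iyfmg,xudmu] add [vmr,fcsco] -> 11 lines: dzxeh anihv vmr fcsco boia kaae ejmkz gjnj jlt htd evt
Hunk 3: at line 5 remove [kaae] add [syfs,obm,zlecs] -> 13 lines: dzxeh anihv vmr fcsco boia syfs obm zlecs ejmkz gjnj jlt htd evt
Hunk 4: at line 6 remove [zlecs] add [sbtzf,xfded] -> 14 lines: dzxeh anihv vmr fcsco boia syfs obm sbtzf xfded ejmkz gjnj jlt htd evt
Hunk 5: at line 2 remove [fcsco] add [set,vbbd] -> 15 lines: dzxeh anihv vmr set vbbd boia syfs obm sbtzf xfded ejmkz gjnj jlt htd evt
Hunk 6: at line 7 remove [obm] add [rkaxy] -> 15 lines: dzxeh anihv vmr set vbbd boia syfs rkaxy sbtzf xfded ejmkz gjnj jlt htd evt
Hunk 7: at line 13 remove [htd] add [oxb,ugzv,zeep] -> 17 lines: dzxeh anihv vmr set vbbd boia syfs rkaxy sbtzf xfded ejmkz gjnj jlt oxb ugzv zeep evt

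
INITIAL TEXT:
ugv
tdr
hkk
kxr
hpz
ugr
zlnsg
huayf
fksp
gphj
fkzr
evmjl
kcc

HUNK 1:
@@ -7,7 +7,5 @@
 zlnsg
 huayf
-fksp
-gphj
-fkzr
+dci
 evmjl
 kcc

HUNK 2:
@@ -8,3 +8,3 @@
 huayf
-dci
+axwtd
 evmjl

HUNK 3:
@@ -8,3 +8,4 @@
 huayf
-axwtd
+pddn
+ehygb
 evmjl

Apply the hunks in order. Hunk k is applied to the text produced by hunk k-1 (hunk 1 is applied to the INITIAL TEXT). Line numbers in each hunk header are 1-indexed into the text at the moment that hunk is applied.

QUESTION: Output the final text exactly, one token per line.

Answer: ugv
tdr
hkk
kxr
hpz
ugr
zlnsg
huayf
pddn
ehygb
evmjl
kcc

Derivation:
Hunk 1: at line 7 remove [fksp,gphj,fkzr] add [dci] -> 11 lines: ugv tdr hkk kxr hpz ugr zlnsg huayf dci evmjl kcc
Hunk 2: at line 8 remove [dci] add [axwtd] -> 11 lines: ugv tdr hkk kxr hpz ugr zlnsg huayf axwtd evmjl kcc
Hunk 3: at line 8 remove [axwtd] add [pddn,ehygb] -> 12 lines: ugv tdr hkk kxr hpz ugr zlnsg huayf pddn ehygb evmjl kcc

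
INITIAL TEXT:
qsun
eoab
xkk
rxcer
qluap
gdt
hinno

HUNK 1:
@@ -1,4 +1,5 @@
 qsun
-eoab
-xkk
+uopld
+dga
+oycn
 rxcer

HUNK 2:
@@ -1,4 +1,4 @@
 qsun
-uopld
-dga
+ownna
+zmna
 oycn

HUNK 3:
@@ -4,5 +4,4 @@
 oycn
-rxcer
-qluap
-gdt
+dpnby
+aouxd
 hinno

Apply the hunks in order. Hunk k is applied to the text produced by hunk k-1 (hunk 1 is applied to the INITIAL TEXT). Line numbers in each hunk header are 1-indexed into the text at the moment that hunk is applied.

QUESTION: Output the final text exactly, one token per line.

Hunk 1: at line 1 remove [eoab,xkk] add [uopld,dga,oycn] -> 8 lines: qsun uopld dga oycn rxcer qluap gdt hinno
Hunk 2: at line 1 remove [uopld,dga] add [ownna,zmna] -> 8 lines: qsun ownna zmna oycn rxcer qluap gdt hinno
Hunk 3: at line 4 remove [rxcer,qluap,gdt] add [dpnby,aouxd] -> 7 lines: qsun ownna zmna oycn dpnby aouxd hinno

Answer: qsun
ownna
zmna
oycn
dpnby
aouxd
hinno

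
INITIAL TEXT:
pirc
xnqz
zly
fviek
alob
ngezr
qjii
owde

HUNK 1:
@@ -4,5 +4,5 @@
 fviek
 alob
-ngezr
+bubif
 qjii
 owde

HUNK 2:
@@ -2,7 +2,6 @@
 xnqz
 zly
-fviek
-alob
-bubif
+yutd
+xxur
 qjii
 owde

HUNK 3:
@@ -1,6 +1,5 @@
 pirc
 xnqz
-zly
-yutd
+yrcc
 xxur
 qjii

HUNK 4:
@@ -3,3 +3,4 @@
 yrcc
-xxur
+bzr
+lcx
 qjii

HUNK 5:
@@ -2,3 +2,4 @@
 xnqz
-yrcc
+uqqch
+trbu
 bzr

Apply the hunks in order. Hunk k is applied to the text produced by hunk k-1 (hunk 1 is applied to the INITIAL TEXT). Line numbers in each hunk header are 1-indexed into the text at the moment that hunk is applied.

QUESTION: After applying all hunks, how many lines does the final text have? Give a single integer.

Answer: 8

Derivation:
Hunk 1: at line 4 remove [ngezr] add [bubif] -> 8 lines: pirc xnqz zly fviek alob bubif qjii owde
Hunk 2: at line 2 remove [fviek,alob,bubif] add [yutd,xxur] -> 7 lines: pirc xnqz zly yutd xxur qjii owde
Hunk 3: at line 1 remove [zly,yutd] add [yrcc] -> 6 lines: pirc xnqz yrcc xxur qjii owde
Hunk 4: at line 3 remove [xxur] add [bzr,lcx] -> 7 lines: pirc xnqz yrcc bzr lcx qjii owde
Hunk 5: at line 2 remove [yrcc] add [uqqch,trbu] -> 8 lines: pirc xnqz uqqch trbu bzr lcx qjii owde
Final line count: 8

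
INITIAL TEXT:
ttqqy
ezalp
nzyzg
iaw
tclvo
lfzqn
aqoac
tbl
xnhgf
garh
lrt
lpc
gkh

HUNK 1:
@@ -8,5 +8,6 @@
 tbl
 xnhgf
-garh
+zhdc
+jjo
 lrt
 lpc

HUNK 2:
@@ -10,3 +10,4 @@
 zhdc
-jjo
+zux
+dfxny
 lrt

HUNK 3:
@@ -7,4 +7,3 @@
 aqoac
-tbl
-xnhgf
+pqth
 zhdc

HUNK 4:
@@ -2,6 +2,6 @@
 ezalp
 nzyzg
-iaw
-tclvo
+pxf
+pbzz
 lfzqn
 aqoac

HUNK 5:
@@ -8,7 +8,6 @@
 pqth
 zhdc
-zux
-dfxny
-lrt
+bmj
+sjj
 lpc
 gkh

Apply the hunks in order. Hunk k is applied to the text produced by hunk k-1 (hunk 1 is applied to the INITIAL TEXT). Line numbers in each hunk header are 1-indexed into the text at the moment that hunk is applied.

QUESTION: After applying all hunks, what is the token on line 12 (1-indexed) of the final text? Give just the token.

Hunk 1: at line 8 remove [garh] add [zhdc,jjo] -> 14 lines: ttqqy ezalp nzyzg iaw tclvo lfzqn aqoac tbl xnhgf zhdc jjo lrt lpc gkh
Hunk 2: at line 10 remove [jjo] add [zux,dfxny] -> 15 lines: ttqqy ezalp nzyzg iaw tclvo lfzqn aqoac tbl xnhgf zhdc zux dfxny lrt lpc gkh
Hunk 3: at line 7 remove [tbl,xnhgf] add [pqth] -> 14 lines: ttqqy ezalp nzyzg iaw tclvo lfzqn aqoac pqth zhdc zux dfxny lrt lpc gkh
Hunk 4: at line 2 remove [iaw,tclvo] add [pxf,pbzz] -> 14 lines: ttqqy ezalp nzyzg pxf pbzz lfzqn aqoac pqth zhdc zux dfxny lrt lpc gkh
Hunk 5: at line 8 remove [zux,dfxny,lrt] add [bmj,sjj] -> 13 lines: ttqqy ezalp nzyzg pxf pbzz lfzqn aqoac pqth zhdc bmj sjj lpc gkh
Final line 12: lpc

Answer: lpc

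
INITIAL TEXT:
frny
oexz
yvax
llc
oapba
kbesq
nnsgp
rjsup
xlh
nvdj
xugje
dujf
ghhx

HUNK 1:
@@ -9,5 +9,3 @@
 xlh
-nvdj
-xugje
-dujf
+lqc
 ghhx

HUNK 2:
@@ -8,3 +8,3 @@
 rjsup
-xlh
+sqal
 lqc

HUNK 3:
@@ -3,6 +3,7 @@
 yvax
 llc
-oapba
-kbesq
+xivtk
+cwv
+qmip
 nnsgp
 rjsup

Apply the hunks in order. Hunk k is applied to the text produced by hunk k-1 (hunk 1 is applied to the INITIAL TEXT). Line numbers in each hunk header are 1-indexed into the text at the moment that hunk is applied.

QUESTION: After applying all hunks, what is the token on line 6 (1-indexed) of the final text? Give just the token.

Hunk 1: at line 9 remove [nvdj,xugje,dujf] add [lqc] -> 11 lines: frny oexz yvax llc oapba kbesq nnsgp rjsup xlh lqc ghhx
Hunk 2: at line 8 remove [xlh] add [sqal] -> 11 lines: frny oexz yvax llc oapba kbesq nnsgp rjsup sqal lqc ghhx
Hunk 3: at line 3 remove [oapba,kbesq] add [xivtk,cwv,qmip] -> 12 lines: frny oexz yvax llc xivtk cwv qmip nnsgp rjsup sqal lqc ghhx
Final line 6: cwv

Answer: cwv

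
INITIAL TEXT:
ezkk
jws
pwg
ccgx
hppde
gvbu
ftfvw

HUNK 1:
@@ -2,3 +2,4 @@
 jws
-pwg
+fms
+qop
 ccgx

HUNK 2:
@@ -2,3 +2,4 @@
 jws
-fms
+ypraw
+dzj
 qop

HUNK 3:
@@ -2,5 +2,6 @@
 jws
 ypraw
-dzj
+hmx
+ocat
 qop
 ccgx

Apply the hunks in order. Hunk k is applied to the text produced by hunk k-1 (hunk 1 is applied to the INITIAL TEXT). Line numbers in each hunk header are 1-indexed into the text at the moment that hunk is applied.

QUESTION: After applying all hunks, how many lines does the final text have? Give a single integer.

Hunk 1: at line 2 remove [pwg] add [fms,qop] -> 8 lines: ezkk jws fms qop ccgx hppde gvbu ftfvw
Hunk 2: at line 2 remove [fms] add [ypraw,dzj] -> 9 lines: ezkk jws ypraw dzj qop ccgx hppde gvbu ftfvw
Hunk 3: at line 2 remove [dzj] add [hmx,ocat] -> 10 lines: ezkk jws ypraw hmx ocat qop ccgx hppde gvbu ftfvw
Final line count: 10

Answer: 10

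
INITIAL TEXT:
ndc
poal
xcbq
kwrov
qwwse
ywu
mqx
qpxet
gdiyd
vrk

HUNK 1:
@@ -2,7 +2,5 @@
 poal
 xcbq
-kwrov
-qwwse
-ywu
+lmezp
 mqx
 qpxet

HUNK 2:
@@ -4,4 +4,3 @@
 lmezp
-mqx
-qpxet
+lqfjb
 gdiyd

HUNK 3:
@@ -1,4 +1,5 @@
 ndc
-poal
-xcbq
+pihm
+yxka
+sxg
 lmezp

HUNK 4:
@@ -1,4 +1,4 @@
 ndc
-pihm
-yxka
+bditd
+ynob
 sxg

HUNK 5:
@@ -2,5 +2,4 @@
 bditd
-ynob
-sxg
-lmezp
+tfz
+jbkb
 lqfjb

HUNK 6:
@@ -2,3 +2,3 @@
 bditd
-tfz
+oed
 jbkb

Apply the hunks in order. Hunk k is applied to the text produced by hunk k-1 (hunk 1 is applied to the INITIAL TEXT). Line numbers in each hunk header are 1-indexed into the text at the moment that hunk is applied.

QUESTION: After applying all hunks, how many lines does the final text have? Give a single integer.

Answer: 7

Derivation:
Hunk 1: at line 2 remove [kwrov,qwwse,ywu] add [lmezp] -> 8 lines: ndc poal xcbq lmezp mqx qpxet gdiyd vrk
Hunk 2: at line 4 remove [mqx,qpxet] add [lqfjb] -> 7 lines: ndc poal xcbq lmezp lqfjb gdiyd vrk
Hunk 3: at line 1 remove [poal,xcbq] add [pihm,yxka,sxg] -> 8 lines: ndc pihm yxka sxg lmezp lqfjb gdiyd vrk
Hunk 4: at line 1 remove [pihm,yxka] add [bditd,ynob] -> 8 lines: ndc bditd ynob sxg lmezp lqfjb gdiyd vrk
Hunk 5: at line 2 remove [ynob,sxg,lmezp] add [tfz,jbkb] -> 7 lines: ndc bditd tfz jbkb lqfjb gdiyd vrk
Hunk 6: at line 2 remove [tfz] add [oed] -> 7 lines: ndc bditd oed jbkb lqfjb gdiyd vrk
Final line count: 7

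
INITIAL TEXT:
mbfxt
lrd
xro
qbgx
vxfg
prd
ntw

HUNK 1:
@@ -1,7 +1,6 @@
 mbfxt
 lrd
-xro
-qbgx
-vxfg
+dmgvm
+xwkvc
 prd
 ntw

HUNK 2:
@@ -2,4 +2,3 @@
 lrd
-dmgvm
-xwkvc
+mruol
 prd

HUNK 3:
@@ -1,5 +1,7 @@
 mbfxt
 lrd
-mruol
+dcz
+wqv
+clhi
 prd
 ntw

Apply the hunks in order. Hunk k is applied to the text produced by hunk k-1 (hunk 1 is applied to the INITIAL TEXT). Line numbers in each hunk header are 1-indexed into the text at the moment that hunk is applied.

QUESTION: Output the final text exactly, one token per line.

Answer: mbfxt
lrd
dcz
wqv
clhi
prd
ntw

Derivation:
Hunk 1: at line 1 remove [xro,qbgx,vxfg] add [dmgvm,xwkvc] -> 6 lines: mbfxt lrd dmgvm xwkvc prd ntw
Hunk 2: at line 2 remove [dmgvm,xwkvc] add [mruol] -> 5 lines: mbfxt lrd mruol prd ntw
Hunk 3: at line 1 remove [mruol] add [dcz,wqv,clhi] -> 7 lines: mbfxt lrd dcz wqv clhi prd ntw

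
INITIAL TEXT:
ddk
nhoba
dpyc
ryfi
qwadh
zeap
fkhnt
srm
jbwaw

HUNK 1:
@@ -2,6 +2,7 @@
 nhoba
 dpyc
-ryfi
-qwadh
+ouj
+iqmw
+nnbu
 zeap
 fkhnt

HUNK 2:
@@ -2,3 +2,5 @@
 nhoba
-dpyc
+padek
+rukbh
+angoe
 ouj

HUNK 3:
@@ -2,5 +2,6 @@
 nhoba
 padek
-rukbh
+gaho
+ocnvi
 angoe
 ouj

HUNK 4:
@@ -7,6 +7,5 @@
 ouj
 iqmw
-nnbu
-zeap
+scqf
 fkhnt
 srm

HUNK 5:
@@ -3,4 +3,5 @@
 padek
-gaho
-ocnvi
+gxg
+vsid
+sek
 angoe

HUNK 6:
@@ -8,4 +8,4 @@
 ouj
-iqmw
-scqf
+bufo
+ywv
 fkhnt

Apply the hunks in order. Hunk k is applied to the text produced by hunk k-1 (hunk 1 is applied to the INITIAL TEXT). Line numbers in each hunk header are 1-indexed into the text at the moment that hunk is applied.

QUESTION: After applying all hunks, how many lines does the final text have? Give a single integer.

Answer: 13

Derivation:
Hunk 1: at line 2 remove [ryfi,qwadh] add [ouj,iqmw,nnbu] -> 10 lines: ddk nhoba dpyc ouj iqmw nnbu zeap fkhnt srm jbwaw
Hunk 2: at line 2 remove [dpyc] add [padek,rukbh,angoe] -> 12 lines: ddk nhoba padek rukbh angoe ouj iqmw nnbu zeap fkhnt srm jbwaw
Hunk 3: at line 2 remove [rukbh] add [gaho,ocnvi] -> 13 lines: ddk nhoba padek gaho ocnvi angoe ouj iqmw nnbu zeap fkhnt srm jbwaw
Hunk 4: at line 7 remove [nnbu,zeap] add [scqf] -> 12 lines: ddk nhoba padek gaho ocnvi angoe ouj iqmw scqf fkhnt srm jbwaw
Hunk 5: at line 3 remove [gaho,ocnvi] add [gxg,vsid,sek] -> 13 lines: ddk nhoba padek gxg vsid sek angoe ouj iqmw scqf fkhnt srm jbwaw
Hunk 6: at line 8 remove [iqmw,scqf] add [bufo,ywv] -> 13 lines: ddk nhoba padek gxg vsid sek angoe ouj bufo ywv fkhnt srm jbwaw
Final line count: 13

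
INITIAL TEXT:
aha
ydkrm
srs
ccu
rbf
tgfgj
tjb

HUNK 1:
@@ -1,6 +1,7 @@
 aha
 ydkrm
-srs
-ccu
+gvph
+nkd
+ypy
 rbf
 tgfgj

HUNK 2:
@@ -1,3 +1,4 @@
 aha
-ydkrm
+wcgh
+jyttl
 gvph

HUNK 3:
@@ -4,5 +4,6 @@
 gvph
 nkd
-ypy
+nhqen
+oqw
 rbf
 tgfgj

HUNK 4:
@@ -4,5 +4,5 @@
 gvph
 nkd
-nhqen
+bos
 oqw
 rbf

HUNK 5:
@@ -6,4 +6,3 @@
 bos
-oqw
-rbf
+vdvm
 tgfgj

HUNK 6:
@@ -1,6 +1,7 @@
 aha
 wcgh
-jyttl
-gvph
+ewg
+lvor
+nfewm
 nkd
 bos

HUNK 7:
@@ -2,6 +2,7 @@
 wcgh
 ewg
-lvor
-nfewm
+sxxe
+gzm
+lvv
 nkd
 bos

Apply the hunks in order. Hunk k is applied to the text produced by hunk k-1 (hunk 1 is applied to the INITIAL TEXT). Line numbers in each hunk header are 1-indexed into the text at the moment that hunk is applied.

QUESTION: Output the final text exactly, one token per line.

Answer: aha
wcgh
ewg
sxxe
gzm
lvv
nkd
bos
vdvm
tgfgj
tjb

Derivation:
Hunk 1: at line 1 remove [srs,ccu] add [gvph,nkd,ypy] -> 8 lines: aha ydkrm gvph nkd ypy rbf tgfgj tjb
Hunk 2: at line 1 remove [ydkrm] add [wcgh,jyttl] -> 9 lines: aha wcgh jyttl gvph nkd ypy rbf tgfgj tjb
Hunk 3: at line 4 remove [ypy] add [nhqen,oqw] -> 10 lines: aha wcgh jyttl gvph nkd nhqen oqw rbf tgfgj tjb
Hunk 4: at line 4 remove [nhqen] add [bos] -> 10 lines: aha wcgh jyttl gvph nkd bos oqw rbf tgfgj tjb
Hunk 5: at line 6 remove [oqw,rbf] add [vdvm] -> 9 lines: aha wcgh jyttl gvph nkd bos vdvm tgfgj tjb
Hunk 6: at line 1 remove [jyttl,gvph] add [ewg,lvor,nfewm] -> 10 lines: aha wcgh ewg lvor nfewm nkd bos vdvm tgfgj tjb
Hunk 7: at line 2 remove [lvor,nfewm] add [sxxe,gzm,lvv] -> 11 lines: aha wcgh ewg sxxe gzm lvv nkd bos vdvm tgfgj tjb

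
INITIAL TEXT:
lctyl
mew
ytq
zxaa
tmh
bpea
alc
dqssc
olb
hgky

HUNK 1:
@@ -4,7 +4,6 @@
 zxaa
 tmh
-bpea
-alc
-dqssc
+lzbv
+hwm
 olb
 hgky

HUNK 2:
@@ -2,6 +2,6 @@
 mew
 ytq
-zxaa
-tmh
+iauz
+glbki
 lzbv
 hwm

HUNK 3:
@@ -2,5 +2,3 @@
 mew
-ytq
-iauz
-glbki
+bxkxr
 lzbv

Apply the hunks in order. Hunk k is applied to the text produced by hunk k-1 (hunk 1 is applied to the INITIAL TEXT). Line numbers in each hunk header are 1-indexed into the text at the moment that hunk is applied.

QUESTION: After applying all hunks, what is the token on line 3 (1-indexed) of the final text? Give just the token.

Hunk 1: at line 4 remove [bpea,alc,dqssc] add [lzbv,hwm] -> 9 lines: lctyl mew ytq zxaa tmh lzbv hwm olb hgky
Hunk 2: at line 2 remove [zxaa,tmh] add [iauz,glbki] -> 9 lines: lctyl mew ytq iauz glbki lzbv hwm olb hgky
Hunk 3: at line 2 remove [ytq,iauz,glbki] add [bxkxr] -> 7 lines: lctyl mew bxkxr lzbv hwm olb hgky
Final line 3: bxkxr

Answer: bxkxr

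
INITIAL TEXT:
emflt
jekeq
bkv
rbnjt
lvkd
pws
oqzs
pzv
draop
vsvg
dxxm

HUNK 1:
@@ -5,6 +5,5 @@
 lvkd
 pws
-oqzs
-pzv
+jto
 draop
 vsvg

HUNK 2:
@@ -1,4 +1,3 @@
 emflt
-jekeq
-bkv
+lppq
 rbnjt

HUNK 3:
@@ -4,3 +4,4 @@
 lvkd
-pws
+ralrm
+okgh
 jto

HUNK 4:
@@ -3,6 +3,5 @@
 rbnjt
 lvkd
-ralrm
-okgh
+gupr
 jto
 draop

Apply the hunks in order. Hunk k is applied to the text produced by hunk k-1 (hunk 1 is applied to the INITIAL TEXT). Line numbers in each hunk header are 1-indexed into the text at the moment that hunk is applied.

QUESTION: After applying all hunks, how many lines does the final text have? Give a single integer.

Answer: 9

Derivation:
Hunk 1: at line 5 remove [oqzs,pzv] add [jto] -> 10 lines: emflt jekeq bkv rbnjt lvkd pws jto draop vsvg dxxm
Hunk 2: at line 1 remove [jekeq,bkv] add [lppq] -> 9 lines: emflt lppq rbnjt lvkd pws jto draop vsvg dxxm
Hunk 3: at line 4 remove [pws] add [ralrm,okgh] -> 10 lines: emflt lppq rbnjt lvkd ralrm okgh jto draop vsvg dxxm
Hunk 4: at line 3 remove [ralrm,okgh] add [gupr] -> 9 lines: emflt lppq rbnjt lvkd gupr jto draop vsvg dxxm
Final line count: 9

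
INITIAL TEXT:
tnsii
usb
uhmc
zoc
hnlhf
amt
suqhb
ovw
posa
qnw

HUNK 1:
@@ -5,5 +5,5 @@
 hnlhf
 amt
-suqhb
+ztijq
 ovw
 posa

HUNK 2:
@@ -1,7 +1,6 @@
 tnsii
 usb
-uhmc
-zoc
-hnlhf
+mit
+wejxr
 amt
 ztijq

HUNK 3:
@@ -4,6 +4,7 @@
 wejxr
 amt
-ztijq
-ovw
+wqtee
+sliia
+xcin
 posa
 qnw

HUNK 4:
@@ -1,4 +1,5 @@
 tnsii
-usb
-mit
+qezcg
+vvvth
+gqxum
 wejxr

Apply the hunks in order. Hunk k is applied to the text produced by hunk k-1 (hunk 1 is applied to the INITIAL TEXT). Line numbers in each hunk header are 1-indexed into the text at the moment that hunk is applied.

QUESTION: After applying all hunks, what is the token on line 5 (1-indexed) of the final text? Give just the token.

Answer: wejxr

Derivation:
Hunk 1: at line 5 remove [suqhb] add [ztijq] -> 10 lines: tnsii usb uhmc zoc hnlhf amt ztijq ovw posa qnw
Hunk 2: at line 1 remove [uhmc,zoc,hnlhf] add [mit,wejxr] -> 9 lines: tnsii usb mit wejxr amt ztijq ovw posa qnw
Hunk 3: at line 4 remove [ztijq,ovw] add [wqtee,sliia,xcin] -> 10 lines: tnsii usb mit wejxr amt wqtee sliia xcin posa qnw
Hunk 4: at line 1 remove [usb,mit] add [qezcg,vvvth,gqxum] -> 11 lines: tnsii qezcg vvvth gqxum wejxr amt wqtee sliia xcin posa qnw
Final line 5: wejxr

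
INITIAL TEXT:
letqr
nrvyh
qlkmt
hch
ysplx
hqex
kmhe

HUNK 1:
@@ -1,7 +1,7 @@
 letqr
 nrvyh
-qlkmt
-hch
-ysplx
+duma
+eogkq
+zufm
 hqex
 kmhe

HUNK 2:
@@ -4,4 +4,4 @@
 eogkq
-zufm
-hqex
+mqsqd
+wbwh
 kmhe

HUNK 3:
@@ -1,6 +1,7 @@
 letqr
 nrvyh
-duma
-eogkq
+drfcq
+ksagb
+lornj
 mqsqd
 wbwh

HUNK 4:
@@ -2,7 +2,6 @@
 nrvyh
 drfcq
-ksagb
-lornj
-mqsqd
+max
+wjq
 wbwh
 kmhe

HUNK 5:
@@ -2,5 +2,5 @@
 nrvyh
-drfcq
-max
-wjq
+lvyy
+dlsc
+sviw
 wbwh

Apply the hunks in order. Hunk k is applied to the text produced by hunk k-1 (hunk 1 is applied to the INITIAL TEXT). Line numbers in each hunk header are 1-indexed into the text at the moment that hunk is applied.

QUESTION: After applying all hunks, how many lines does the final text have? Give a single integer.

Answer: 7

Derivation:
Hunk 1: at line 1 remove [qlkmt,hch,ysplx] add [duma,eogkq,zufm] -> 7 lines: letqr nrvyh duma eogkq zufm hqex kmhe
Hunk 2: at line 4 remove [zufm,hqex] add [mqsqd,wbwh] -> 7 lines: letqr nrvyh duma eogkq mqsqd wbwh kmhe
Hunk 3: at line 1 remove [duma,eogkq] add [drfcq,ksagb,lornj] -> 8 lines: letqr nrvyh drfcq ksagb lornj mqsqd wbwh kmhe
Hunk 4: at line 2 remove [ksagb,lornj,mqsqd] add [max,wjq] -> 7 lines: letqr nrvyh drfcq max wjq wbwh kmhe
Hunk 5: at line 2 remove [drfcq,max,wjq] add [lvyy,dlsc,sviw] -> 7 lines: letqr nrvyh lvyy dlsc sviw wbwh kmhe
Final line count: 7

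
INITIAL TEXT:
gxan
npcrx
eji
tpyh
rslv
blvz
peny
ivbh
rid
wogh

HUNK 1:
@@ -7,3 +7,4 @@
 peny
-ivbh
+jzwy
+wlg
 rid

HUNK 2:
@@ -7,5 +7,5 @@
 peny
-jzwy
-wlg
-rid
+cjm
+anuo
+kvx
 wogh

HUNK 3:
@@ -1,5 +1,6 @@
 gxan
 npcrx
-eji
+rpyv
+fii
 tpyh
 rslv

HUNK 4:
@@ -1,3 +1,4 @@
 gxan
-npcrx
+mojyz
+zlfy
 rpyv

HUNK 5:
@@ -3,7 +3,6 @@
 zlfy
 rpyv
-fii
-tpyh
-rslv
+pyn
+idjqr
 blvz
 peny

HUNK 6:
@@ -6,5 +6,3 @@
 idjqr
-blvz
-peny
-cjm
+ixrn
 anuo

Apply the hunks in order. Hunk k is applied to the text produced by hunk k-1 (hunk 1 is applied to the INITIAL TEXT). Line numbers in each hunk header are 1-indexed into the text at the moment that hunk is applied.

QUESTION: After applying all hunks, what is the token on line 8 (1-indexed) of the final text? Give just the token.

Answer: anuo

Derivation:
Hunk 1: at line 7 remove [ivbh] add [jzwy,wlg] -> 11 lines: gxan npcrx eji tpyh rslv blvz peny jzwy wlg rid wogh
Hunk 2: at line 7 remove [jzwy,wlg,rid] add [cjm,anuo,kvx] -> 11 lines: gxan npcrx eji tpyh rslv blvz peny cjm anuo kvx wogh
Hunk 3: at line 1 remove [eji] add [rpyv,fii] -> 12 lines: gxan npcrx rpyv fii tpyh rslv blvz peny cjm anuo kvx wogh
Hunk 4: at line 1 remove [npcrx] add [mojyz,zlfy] -> 13 lines: gxan mojyz zlfy rpyv fii tpyh rslv blvz peny cjm anuo kvx wogh
Hunk 5: at line 3 remove [fii,tpyh,rslv] add [pyn,idjqr] -> 12 lines: gxan mojyz zlfy rpyv pyn idjqr blvz peny cjm anuo kvx wogh
Hunk 6: at line 6 remove [blvz,peny,cjm] add [ixrn] -> 10 lines: gxan mojyz zlfy rpyv pyn idjqr ixrn anuo kvx wogh
Final line 8: anuo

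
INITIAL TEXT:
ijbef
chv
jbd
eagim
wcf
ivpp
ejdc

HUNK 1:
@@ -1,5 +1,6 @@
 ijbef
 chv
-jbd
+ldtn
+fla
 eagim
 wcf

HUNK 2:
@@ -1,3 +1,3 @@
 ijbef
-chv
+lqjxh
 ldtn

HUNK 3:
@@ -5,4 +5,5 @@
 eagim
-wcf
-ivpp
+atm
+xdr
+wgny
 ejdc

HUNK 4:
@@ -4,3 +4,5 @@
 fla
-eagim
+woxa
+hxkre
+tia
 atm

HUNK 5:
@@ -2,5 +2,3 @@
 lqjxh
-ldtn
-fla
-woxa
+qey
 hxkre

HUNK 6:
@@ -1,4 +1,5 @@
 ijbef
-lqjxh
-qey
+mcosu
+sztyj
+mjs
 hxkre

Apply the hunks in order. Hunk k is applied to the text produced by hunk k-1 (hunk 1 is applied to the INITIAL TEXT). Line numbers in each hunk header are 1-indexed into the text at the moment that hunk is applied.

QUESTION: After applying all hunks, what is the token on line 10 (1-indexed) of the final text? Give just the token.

Answer: ejdc

Derivation:
Hunk 1: at line 1 remove [jbd] add [ldtn,fla] -> 8 lines: ijbef chv ldtn fla eagim wcf ivpp ejdc
Hunk 2: at line 1 remove [chv] add [lqjxh] -> 8 lines: ijbef lqjxh ldtn fla eagim wcf ivpp ejdc
Hunk 3: at line 5 remove [wcf,ivpp] add [atm,xdr,wgny] -> 9 lines: ijbef lqjxh ldtn fla eagim atm xdr wgny ejdc
Hunk 4: at line 4 remove [eagim] add [woxa,hxkre,tia] -> 11 lines: ijbef lqjxh ldtn fla woxa hxkre tia atm xdr wgny ejdc
Hunk 5: at line 2 remove [ldtn,fla,woxa] add [qey] -> 9 lines: ijbef lqjxh qey hxkre tia atm xdr wgny ejdc
Hunk 6: at line 1 remove [lqjxh,qey] add [mcosu,sztyj,mjs] -> 10 lines: ijbef mcosu sztyj mjs hxkre tia atm xdr wgny ejdc
Final line 10: ejdc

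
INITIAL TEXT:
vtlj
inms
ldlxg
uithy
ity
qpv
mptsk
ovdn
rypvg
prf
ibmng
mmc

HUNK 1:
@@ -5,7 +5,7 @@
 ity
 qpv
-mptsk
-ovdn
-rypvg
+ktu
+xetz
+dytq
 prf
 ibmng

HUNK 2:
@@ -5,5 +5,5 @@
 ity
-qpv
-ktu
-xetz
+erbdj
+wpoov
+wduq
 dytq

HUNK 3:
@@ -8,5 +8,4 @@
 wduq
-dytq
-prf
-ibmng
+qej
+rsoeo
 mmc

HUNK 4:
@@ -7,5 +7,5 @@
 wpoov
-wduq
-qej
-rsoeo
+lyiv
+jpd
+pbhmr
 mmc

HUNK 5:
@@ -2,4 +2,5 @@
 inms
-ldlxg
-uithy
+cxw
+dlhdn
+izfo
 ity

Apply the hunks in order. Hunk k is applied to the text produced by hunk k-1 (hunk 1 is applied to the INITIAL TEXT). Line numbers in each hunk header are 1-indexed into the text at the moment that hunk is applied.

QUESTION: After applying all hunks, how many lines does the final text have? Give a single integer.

Answer: 12

Derivation:
Hunk 1: at line 5 remove [mptsk,ovdn,rypvg] add [ktu,xetz,dytq] -> 12 lines: vtlj inms ldlxg uithy ity qpv ktu xetz dytq prf ibmng mmc
Hunk 2: at line 5 remove [qpv,ktu,xetz] add [erbdj,wpoov,wduq] -> 12 lines: vtlj inms ldlxg uithy ity erbdj wpoov wduq dytq prf ibmng mmc
Hunk 3: at line 8 remove [dytq,prf,ibmng] add [qej,rsoeo] -> 11 lines: vtlj inms ldlxg uithy ity erbdj wpoov wduq qej rsoeo mmc
Hunk 4: at line 7 remove [wduq,qej,rsoeo] add [lyiv,jpd,pbhmr] -> 11 lines: vtlj inms ldlxg uithy ity erbdj wpoov lyiv jpd pbhmr mmc
Hunk 5: at line 2 remove [ldlxg,uithy] add [cxw,dlhdn,izfo] -> 12 lines: vtlj inms cxw dlhdn izfo ity erbdj wpoov lyiv jpd pbhmr mmc
Final line count: 12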